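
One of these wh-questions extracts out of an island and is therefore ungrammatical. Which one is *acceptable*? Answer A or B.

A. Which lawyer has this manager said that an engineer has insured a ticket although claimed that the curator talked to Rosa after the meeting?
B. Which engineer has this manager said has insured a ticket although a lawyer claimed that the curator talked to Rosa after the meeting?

B

In A, the wh-phrase is extracted from inside an adjunct island (introduced by "although"), which blocks movement.
In B, the extraction path crosses only that-complement boundaries, which are transparent.
So B is grammatical.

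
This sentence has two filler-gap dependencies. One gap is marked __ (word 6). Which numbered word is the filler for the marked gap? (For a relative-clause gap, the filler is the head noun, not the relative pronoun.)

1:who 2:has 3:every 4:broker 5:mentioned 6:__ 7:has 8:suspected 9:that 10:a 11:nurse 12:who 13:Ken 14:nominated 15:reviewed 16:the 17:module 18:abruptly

The marked gap is the subject of "suspected".
Its filler is the fronted wh-phrase "who", at word 1.
(The other dependency links word 11 to a gap after word 14.)

1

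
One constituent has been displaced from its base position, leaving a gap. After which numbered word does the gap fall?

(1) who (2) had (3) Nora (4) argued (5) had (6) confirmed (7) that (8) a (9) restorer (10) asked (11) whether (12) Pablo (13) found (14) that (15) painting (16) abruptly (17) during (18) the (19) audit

4

The displaced element is "who" (word 1).
It is linked across 1 clause boundary (Ø).
It functions as the subject of "confirmed", so the gap sits immediately after word 4 ("argued").
Base order: Nora had argued that who had confirmed that a restorer asked whether Pablo found that painting abruptly during the audit.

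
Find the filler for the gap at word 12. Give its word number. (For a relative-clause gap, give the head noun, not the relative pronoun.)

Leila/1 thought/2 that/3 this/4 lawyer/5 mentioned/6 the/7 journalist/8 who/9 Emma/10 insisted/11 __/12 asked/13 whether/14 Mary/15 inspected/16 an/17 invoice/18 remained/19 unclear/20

8

The gap at 12 is the subject of "asked", inside a relative clause.
The relative pronoun is "who" (word 9); it is bound by the head noun immediately before it.
Its filler is the head noun "journalist", at word 8.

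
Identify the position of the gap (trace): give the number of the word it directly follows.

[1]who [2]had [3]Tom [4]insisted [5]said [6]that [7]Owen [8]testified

4

The displaced element is "who" (word 1).
It is linked across 1 clause boundary (Ø).
It functions as the subject of "said", so the gap sits immediately after word 4 ("insisted").
Base order: Tom had insisted that who said that Owen testified.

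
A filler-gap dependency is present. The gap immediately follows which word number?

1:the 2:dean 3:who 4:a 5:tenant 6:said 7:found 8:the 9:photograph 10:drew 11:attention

6

The displaced element is "the dean" (word 2).
It is linked across 1 clause boundary (Ø).
It functions as the subject of "found", so the gap sits immediately after word 6 ("said").
Base order: A tenant said the dean found the photograph.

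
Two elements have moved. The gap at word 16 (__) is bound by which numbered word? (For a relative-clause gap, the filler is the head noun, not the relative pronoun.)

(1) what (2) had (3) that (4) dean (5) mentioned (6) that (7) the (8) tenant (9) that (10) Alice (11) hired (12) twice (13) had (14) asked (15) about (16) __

1

The marked gap is the object of the preposition "about" of "asked".
Its filler is the fronted wh-phrase "what", at word 1.
(The other dependency links word 8 to a gap after word 11.)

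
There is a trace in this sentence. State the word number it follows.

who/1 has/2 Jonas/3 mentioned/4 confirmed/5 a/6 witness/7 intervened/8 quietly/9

4

The displaced element is "who" (word 1).
It is linked across 1 clause boundary (Ø).
It functions as the subject of "confirmed", so the gap sits immediately after word 4 ("mentioned").
Base order: Jonas has mentioned that who confirmed a witness intervened quietly.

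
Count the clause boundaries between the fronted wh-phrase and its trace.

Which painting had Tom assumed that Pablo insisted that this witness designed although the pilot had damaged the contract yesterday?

"which painting" is extracted from the object of "designed".
Boundaries crossed, outermost first: [that], [that] — 2 in total.

2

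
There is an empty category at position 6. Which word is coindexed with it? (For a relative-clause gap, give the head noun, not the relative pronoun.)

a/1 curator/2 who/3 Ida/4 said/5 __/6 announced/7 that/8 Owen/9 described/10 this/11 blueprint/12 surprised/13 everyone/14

The gap at 6 is the subject of "announced", inside a relative clause.
The relative pronoun is "who" (word 3); it is bound by the head noun immediately before it.
Its filler is the head noun "curator", at word 2.

2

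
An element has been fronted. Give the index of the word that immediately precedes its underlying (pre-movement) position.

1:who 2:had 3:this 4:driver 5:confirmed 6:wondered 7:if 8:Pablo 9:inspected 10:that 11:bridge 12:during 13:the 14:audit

5

The displaced element is "who" (word 1).
It is linked across 1 clause boundary (Ø).
It functions as the subject of "wondered", so the gap sits immediately after word 5 ("confirmed").
Base order: This driver had confirmed that who wondered if Pablo inspected that bridge during the audit.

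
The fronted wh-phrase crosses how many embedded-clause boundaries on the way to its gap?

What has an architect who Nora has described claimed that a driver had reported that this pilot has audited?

2

"what" is extracted from the object of "audited".
Boundaries crossed, outermost first: [that], [that] — 2 in total.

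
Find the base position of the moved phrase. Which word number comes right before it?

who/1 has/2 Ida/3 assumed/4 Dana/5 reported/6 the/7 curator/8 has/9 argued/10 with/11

11

The displaced element is "who" (word 1).
It is linked across 2 clause boundaries (Ø → Ø).
It functions as the object of the preposition "with" of "argued", so the gap sits immediately after word 11 ("with").
Base order: Ida has assumed Dana reported the curator has argued with who.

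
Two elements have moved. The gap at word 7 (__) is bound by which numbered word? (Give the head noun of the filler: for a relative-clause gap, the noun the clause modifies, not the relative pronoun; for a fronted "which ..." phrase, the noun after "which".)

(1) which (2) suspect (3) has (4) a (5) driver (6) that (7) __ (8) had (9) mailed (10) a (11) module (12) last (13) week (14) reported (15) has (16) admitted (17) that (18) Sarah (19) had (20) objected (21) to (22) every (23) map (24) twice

5

The marked gap is inside the relative clause, the subject of "mailed".
Its filler is the head noun "driver" (via "that"), at word 5.
(The other dependency links word 2 to a gap after word 14.)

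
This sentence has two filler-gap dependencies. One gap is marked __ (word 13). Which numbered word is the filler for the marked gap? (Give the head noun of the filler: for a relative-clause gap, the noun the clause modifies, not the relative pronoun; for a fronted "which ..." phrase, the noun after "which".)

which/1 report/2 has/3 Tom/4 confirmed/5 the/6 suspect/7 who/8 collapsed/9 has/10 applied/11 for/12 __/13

The marked gap is the object of the preposition "for" of "applied".
Its filler is the fronted wh-phrase "which report", at word 2.
(The other dependency links word 7 to a gap after word 8.)

2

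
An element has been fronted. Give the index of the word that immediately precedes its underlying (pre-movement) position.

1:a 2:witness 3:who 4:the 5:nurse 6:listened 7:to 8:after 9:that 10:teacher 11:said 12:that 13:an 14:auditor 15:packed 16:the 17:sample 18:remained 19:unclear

The displaced element is "a witness" (word 2).
It functions as the object of the preposition "to" of "listened", so the gap sits immediately after word 7 ("to").
Base order: The nurse listened to a witness after that teacher said that an auditor packed the sample.

7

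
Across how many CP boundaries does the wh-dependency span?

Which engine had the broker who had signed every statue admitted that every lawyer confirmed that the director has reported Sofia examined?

"which engine" is extracted from the object of "examined".
Boundaries crossed, outermost first: [that], [that], [Ø] — 3 in total.

3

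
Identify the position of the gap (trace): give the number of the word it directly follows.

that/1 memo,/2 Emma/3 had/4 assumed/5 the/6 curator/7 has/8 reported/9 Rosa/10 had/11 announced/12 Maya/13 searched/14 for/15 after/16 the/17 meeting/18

15

The displaced element is "that memo" (word 2).
It is linked across 3 clause boundaries (Ø → Ø → Ø).
It functions as the object of the preposition "for" of "searched", so the gap sits immediately after word 15 ("for").
Base order: Emma had assumed the curator has reported Rosa had announced Maya searched for that memo after the meeting.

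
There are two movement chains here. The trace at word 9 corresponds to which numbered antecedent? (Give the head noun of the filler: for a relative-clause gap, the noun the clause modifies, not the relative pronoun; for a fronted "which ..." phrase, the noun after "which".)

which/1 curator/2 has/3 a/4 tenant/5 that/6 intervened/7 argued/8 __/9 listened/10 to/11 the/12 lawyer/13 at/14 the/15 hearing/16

2

The marked gap is the subject of "listened".
Its filler is the fronted wh-phrase "which curator", at word 2.
(The other dependency links word 5 to a gap after word 6.)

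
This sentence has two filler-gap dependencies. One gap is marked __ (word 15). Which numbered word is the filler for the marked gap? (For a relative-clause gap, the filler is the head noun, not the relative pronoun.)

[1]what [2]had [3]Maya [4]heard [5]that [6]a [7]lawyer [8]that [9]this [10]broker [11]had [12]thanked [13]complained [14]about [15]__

The marked gap is the object of the preposition "about" of "complained".
Its filler is the fronted wh-phrase "what", at word 1.
(The other dependency links word 7 to a gap after word 12.)

1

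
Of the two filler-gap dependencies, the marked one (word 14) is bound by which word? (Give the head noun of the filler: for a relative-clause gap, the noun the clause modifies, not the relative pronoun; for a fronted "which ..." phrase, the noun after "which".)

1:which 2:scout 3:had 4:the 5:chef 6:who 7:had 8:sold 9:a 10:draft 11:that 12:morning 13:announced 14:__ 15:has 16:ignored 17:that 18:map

The marked gap is the subject of "ignored".
Its filler is the fronted wh-phrase "which scout", at word 2.
(The other dependency links word 5 to a gap after word 6.)

2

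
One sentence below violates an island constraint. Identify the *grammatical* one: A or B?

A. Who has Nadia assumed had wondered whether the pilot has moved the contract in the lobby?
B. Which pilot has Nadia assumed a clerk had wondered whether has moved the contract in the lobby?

A

In B, the wh-phrase is extracted from inside a wh-island (introduced by "whether"), which blocks movement.
In A, the extraction path crosses only that-complement boundaries, which are transparent.
So A is grammatical.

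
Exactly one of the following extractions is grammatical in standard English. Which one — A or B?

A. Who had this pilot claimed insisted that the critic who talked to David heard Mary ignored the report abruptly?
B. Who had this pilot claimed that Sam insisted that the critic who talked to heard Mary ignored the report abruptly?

In B, the wh-phrase is extracted from inside a complex-NP island (relative clause) (introduced by "who"), which blocks movement.
In A, the extraction path crosses only that-complement boundaries, which are transparent.
So A is grammatical.

A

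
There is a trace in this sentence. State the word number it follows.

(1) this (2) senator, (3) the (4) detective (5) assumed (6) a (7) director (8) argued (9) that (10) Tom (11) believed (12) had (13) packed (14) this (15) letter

11

The displaced element is "this senator" (word 2).
It is linked across 3 clause boundaries (Ø → that → Ø).
It functions as the subject of "packed", so the gap sits immediately after word 11 ("believed").
Base order: The detective assumed a director argued that Tom believed that this senator had packed this letter.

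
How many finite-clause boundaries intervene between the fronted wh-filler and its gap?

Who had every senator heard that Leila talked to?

1

"who" is extracted from the PP object of "talked".
Boundaries crossed, outermost first: [that] — 1 in total.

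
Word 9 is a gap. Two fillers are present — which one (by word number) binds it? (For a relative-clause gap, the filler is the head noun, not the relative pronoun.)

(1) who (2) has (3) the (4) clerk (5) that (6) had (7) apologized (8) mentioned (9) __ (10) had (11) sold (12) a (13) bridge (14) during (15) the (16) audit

The marked gap is the subject of "sold".
Its filler is the fronted wh-phrase "who", at word 1.
(The other dependency links word 4 to a gap after word 5.)

1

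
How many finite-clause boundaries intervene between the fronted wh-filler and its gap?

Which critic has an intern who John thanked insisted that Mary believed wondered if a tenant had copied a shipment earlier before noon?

"which critic" is extracted from the subject of "wondered".
Boundaries crossed, outermost first: [that], [Ø] — 2 in total.

2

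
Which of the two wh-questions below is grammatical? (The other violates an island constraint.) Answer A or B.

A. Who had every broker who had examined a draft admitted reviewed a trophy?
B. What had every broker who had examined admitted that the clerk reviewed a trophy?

A

In B, the wh-phrase is extracted from inside a complex-NP island (relative clause) (introduced by "who"), which blocks movement.
In A, the extraction path crosses only that-complement boundaries, which are transparent.
So A is grammatical.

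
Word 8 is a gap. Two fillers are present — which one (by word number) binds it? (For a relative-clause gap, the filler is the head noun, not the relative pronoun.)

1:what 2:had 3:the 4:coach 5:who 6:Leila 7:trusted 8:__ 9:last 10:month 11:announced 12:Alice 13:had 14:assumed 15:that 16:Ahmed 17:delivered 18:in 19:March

4

The marked gap is inside the relative clause, the direct object of "trusted".
Its filler is the head noun "coach" (via "who"), at word 4.
(The other dependency links word 1 to a gap after word 17.)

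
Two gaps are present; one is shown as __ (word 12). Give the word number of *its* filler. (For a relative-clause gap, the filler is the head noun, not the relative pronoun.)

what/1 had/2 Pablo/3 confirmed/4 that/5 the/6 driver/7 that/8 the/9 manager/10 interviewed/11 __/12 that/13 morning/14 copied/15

7

The marked gap is inside the relative clause, the direct object of "interviewed".
Its filler is the head noun "driver" (via "that"), at word 7.
(The other dependency links word 1 to a gap after word 15.)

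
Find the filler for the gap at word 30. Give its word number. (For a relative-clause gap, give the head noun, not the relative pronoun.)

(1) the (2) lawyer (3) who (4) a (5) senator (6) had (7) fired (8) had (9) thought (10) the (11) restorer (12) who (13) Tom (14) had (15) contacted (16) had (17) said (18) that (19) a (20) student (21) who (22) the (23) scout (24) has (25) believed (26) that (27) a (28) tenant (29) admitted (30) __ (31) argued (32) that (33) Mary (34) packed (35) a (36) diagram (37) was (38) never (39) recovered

20

The gap at 30 is the subject of "argued", inside a relative clause.
The relative pronoun is "who" (word 21); it is bound by the head noun immediately before it.
Its filler is the head noun "student", at word 20.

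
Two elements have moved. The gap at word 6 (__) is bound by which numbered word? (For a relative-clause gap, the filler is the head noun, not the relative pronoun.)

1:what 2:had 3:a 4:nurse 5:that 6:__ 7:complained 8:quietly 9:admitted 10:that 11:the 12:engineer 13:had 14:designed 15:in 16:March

The marked gap is inside the relative clause, the subject of "complained".
Its filler is the head noun "nurse" (via "that"), at word 4.
(The other dependency links word 1 to a gap after word 14.)

4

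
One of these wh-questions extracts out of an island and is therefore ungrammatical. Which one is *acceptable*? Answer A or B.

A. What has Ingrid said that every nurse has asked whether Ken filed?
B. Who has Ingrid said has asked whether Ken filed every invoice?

In A, the wh-phrase is extracted from inside a wh-island (introduced by "whether"), which blocks movement.
In B, the extraction path crosses only that-complement boundaries, which are transparent.
So B is grammatical.

B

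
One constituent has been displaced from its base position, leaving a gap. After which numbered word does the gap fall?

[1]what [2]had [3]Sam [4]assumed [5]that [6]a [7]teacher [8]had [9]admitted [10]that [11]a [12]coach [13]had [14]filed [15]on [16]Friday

14

The displaced element is "what" (word 1).
It is linked across 2 clause boundaries (that → that).
It functions as the direct object of "filed", so the gap sits immediately after word 14 ("filed").
Base order: Sam had assumed that a teacher had admitted that a coach had filed what on Friday.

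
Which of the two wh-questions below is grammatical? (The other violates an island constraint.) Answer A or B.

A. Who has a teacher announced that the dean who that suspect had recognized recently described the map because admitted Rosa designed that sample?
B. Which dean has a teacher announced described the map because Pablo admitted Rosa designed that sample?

In A, the wh-phrase is extracted from inside an adjunct island (introduced by "because"), which blocks movement.
In B, the extraction path crosses only that-complement boundaries, which are transparent.
So B is grammatical.

B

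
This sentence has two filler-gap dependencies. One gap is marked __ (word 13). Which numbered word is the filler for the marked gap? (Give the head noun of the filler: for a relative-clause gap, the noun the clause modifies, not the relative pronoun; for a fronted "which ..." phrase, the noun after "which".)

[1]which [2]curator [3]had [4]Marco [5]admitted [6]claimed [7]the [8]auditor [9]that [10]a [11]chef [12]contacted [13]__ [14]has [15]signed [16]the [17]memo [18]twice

The marked gap is inside the relative clause, the direct object of "contacted".
Its filler is the head noun "auditor" (via "that"), at word 8.
(The other dependency links word 2 to a gap after word 5.)

8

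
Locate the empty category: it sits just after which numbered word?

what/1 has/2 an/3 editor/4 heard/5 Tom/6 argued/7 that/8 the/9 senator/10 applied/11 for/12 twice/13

12

The displaced element is "what" (word 1).
It is linked across 2 clause boundaries (Ø → that).
It functions as the object of the preposition "for" of "applied", so the gap sits immediately after word 12 ("for").
Base order: An editor has heard Tom argued that the senator applied for what twice.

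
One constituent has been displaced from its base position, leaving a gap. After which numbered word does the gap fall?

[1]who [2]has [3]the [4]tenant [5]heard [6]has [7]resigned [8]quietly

The displaced element is "who" (word 1).
It is linked across 1 clause boundary (Ø).
It functions as the subject of "resigned", so the gap sits immediately after word 5 ("heard").
Base order: The tenant has heard who has resigned quietly.

5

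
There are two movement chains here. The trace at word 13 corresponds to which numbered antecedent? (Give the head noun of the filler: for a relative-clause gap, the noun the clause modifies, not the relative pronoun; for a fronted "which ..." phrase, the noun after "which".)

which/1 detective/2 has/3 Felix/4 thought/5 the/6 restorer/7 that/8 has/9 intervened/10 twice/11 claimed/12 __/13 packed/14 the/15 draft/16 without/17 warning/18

The marked gap is the subject of "packed".
Its filler is the fronted wh-phrase "which detective", at word 2.
(The other dependency links word 7 to a gap after word 8.)

2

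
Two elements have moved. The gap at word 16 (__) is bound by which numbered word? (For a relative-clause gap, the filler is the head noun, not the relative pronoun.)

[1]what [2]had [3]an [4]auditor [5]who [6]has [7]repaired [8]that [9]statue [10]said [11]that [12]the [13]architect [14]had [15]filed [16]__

The marked gap is the direct object of "filed".
Its filler is the fronted wh-phrase "what", at word 1.
(The other dependency links word 4 to a gap after word 5.)

1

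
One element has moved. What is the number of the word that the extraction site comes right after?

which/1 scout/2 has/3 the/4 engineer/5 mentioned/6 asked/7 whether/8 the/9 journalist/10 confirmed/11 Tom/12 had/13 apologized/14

6

The displaced element is "which scout" (word 2).
It is linked across 1 clause boundary (Ø).
It functions as the subject of "asked", so the gap sits immediately after word 6 ("mentioned").
Base order: The engineer has mentioned that which scout asked whether the journalist confirmed Tom had apologized.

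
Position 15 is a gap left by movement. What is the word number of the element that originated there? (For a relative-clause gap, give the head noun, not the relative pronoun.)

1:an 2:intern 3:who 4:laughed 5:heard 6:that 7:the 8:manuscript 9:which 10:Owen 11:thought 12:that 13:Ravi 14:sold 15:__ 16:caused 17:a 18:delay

8

The gap at 15 is the object of "sold", inside a relative clause.
The relative pronoun is "which" (word 9); it is bound by the head noun immediately before it.
Its filler is the head noun "manuscript", at word 8.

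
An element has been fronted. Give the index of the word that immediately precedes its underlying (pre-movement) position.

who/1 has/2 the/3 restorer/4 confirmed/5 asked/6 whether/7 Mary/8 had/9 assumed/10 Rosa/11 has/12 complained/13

The displaced element is "who" (word 1).
It is linked across 1 clause boundary (Ø).
It functions as the subject of "asked", so the gap sits immediately after word 5 ("confirmed").
Base order: The restorer has confirmed that who asked whether Mary had assumed Rosa has complained.

5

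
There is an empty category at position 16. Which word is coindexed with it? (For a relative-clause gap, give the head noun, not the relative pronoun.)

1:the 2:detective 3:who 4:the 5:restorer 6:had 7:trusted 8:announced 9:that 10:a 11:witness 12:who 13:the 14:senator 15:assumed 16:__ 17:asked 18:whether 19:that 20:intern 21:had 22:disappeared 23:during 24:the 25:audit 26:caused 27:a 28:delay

11

The gap at 16 is the subject of "asked", inside a relative clause.
The relative pronoun is "who" (word 12); it is bound by the head noun immediately before it.
Its filler is the head noun "witness", at word 11.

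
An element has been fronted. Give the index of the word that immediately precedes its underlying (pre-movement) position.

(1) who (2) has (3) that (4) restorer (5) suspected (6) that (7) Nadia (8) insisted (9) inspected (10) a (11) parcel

The displaced element is "who" (word 1).
It is linked across 2 clause boundaries (that → Ø).
It functions as the subject of "inspected", so the gap sits immediately after word 8 ("insisted").
Base order: That restorer has suspected that Nadia insisted that who inspected a parcel.

8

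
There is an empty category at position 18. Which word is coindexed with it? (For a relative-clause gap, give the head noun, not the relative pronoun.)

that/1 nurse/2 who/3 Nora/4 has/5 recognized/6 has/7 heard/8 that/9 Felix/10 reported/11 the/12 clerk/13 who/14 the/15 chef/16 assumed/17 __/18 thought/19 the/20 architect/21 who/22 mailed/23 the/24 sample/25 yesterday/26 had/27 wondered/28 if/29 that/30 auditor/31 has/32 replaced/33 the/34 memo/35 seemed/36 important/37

13

The gap at 18 is the subject of "thought", inside a relative clause.
The relative pronoun is "who" (word 14); it is bound by the head noun immediately before it.
Its filler is the head noun "clerk", at word 13.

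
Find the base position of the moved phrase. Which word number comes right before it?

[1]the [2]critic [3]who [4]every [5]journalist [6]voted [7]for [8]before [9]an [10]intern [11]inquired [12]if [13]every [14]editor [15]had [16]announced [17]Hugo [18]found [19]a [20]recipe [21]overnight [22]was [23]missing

The displaced element is "the critic" (word 2).
It functions as the object of the preposition "for" of "voted", so the gap sits immediately after word 7 ("for").
Base order: Every journalist voted for the critic before an intern inquired if every editor had announced Hugo found a recipe overnight.

7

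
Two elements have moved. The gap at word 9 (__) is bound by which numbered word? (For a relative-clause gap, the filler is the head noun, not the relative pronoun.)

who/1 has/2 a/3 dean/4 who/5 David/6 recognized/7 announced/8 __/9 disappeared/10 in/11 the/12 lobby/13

1

The marked gap is the subject of "disappeared".
Its filler is the fronted wh-phrase "who", at word 1.
(The other dependency links word 4 to a gap after word 7.)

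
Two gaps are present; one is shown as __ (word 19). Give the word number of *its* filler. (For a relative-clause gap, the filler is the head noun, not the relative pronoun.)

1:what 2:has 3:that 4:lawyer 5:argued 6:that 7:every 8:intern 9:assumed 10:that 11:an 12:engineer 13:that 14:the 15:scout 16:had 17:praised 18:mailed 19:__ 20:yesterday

The marked gap is the direct object of "mailed".
Its filler is the fronted wh-phrase "what", at word 1.
(The other dependency links word 12 to a gap after word 17.)

1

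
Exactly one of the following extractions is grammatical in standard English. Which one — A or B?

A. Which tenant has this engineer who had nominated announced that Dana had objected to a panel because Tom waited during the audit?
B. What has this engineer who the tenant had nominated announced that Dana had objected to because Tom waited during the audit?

In A, the wh-phrase is extracted from inside a complex-NP island (relative clause) (introduced by "who"), which blocks movement.
In B, the extraction path crosses only that-complement boundaries, which are transparent.
So B is grammatical.

B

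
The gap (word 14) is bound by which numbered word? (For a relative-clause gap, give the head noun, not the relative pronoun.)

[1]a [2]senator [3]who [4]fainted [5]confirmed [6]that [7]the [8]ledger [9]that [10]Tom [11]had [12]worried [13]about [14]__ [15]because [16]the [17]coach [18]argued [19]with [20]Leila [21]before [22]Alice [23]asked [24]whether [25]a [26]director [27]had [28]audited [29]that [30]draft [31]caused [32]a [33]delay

The gap at 14 is the prepositional object of "worried", inside a relative clause.
The relative pronoun is "that" (word 9); it is bound by the head noun immediately before it.
Its filler is the head noun "ledger", at word 8.

8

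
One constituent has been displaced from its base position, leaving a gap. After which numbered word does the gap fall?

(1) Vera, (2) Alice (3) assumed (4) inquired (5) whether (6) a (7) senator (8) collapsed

The displaced element is "Vera" (word 1).
It is linked across 1 clause boundary (Ø).
It functions as the subject of "inquired", so the gap sits immediately after word 3 ("assumed").
Base order: Alice assumed Vera inquired whether a senator collapsed.

3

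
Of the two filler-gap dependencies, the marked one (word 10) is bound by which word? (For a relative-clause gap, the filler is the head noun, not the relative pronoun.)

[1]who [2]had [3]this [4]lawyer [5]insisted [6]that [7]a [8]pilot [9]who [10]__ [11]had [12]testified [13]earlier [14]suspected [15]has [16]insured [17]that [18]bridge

The marked gap is inside the relative clause, the subject of "testified".
Its filler is the head noun "pilot" (via "who"), at word 8.
(The other dependency links word 1 to a gap after word 14.)

8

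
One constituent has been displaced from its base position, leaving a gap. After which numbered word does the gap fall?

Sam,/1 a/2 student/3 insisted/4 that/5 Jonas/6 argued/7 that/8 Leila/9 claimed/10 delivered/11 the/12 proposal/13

10

The displaced element is "Sam" (word 1).
It is linked across 3 clause boundaries (that → that → Ø).
It functions as the subject of "delivered", so the gap sits immediately after word 10 ("claimed").
Base order: A student insisted that Jonas argued that Leila claimed that Sam delivered the proposal.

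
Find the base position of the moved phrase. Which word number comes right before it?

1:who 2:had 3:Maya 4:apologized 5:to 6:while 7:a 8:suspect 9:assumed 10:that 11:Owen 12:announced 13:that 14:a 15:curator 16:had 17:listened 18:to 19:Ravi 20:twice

5

The displaced element is "who" (word 1).
It functions as the object of the preposition "to" of "apologized", so the gap sits immediately after word 5 ("to").
Base order: Maya had apologized to who while a suspect assumed that Owen announced that a curator had listened to Ravi twice.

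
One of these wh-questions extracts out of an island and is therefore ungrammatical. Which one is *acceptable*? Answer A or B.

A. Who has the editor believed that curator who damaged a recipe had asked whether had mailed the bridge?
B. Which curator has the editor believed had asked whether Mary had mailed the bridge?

B

In A, the wh-phrase is extracted from inside a wh-island (introduced by "whether"), which blocks movement.
In B, the extraction path crosses only that-complement boundaries, which are transparent.
So B is grammatical.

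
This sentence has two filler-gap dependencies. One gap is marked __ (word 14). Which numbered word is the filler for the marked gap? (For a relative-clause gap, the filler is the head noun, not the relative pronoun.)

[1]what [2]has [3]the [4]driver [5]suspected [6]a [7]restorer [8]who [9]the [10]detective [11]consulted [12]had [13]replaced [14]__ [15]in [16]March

1

The marked gap is the direct object of "replaced".
Its filler is the fronted wh-phrase "what", at word 1.
(The other dependency links word 7 to a gap after word 11.)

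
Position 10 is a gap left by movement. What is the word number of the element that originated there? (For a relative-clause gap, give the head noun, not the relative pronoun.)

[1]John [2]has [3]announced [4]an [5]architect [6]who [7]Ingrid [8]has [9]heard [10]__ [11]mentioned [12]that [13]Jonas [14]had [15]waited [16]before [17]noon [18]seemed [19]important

The gap at 10 is the subject of "mentioned", inside a relative clause.
The relative pronoun is "who" (word 6); it is bound by the head noun immediately before it.
Its filler is the head noun "architect", at word 5.

5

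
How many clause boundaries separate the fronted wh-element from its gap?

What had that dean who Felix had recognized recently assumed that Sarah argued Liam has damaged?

"what" is extracted from the object of "damaged".
Boundaries crossed, outermost first: [that], [Ø] — 2 in total.

2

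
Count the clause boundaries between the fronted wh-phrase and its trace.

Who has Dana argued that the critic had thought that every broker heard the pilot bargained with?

"who" is extracted from the PP object of "bargained".
Boundaries crossed, outermost first: [that], [that], [Ø] — 3 in total.

3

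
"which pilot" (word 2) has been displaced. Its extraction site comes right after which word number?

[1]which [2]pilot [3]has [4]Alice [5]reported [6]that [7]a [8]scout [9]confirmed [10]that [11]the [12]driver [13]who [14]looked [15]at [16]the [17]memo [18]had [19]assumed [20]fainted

19

The displaced element is "which pilot" (word 2).
It is linked across 3 clause boundaries (that → that → Ø).
It functions as the subject of "fainted", so the gap sits immediately after word 19 ("assumed").
Base order: Alice has reported that a scout confirmed that the driver who looked at the memo had assumed that which pilot fainted.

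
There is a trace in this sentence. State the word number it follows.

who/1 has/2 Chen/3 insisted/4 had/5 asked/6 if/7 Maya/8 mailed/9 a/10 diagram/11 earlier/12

The displaced element is "who" (word 1).
It is linked across 1 clause boundary (Ø).
It functions as the subject of "asked", so the gap sits immediately after word 4 ("insisted").
Base order: Chen has insisted that who had asked if Maya mailed a diagram earlier.

4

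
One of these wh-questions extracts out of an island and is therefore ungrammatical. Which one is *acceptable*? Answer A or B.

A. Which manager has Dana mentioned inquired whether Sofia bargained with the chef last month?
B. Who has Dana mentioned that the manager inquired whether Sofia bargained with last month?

In B, the wh-phrase is extracted from inside a wh-island (introduced by "whether"), which blocks movement.
In A, the extraction path crosses only that-complement boundaries, which are transparent.
So A is grammatical.

A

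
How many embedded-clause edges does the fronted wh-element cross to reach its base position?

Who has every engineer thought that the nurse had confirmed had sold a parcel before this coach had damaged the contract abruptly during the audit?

2

"who" is extracted from the subject of "sold".
Boundaries crossed, outermost first: [that], [Ø] — 2 in total.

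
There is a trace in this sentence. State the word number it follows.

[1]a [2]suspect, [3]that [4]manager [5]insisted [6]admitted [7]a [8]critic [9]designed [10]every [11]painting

The displaced element is "a suspect" (word 2).
It is linked across 1 clause boundary (Ø).
It functions as the subject of "admitted", so the gap sits immediately after word 5 ("insisted").
Base order: That manager insisted that a suspect admitted a critic designed every painting.

5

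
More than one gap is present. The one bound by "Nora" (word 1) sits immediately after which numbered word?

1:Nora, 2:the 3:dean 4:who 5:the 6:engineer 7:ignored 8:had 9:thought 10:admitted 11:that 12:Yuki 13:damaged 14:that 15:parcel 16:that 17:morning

9

The displaced element is "Nora" (word 1).
It is linked across 1 clause boundary (Ø).
It functions as the subject of "admitted", so the gap sits immediately after word 9 ("thought").
Base order: The dean who the engineer ignored had thought Nora admitted that Yuki damaged that parcel that morning.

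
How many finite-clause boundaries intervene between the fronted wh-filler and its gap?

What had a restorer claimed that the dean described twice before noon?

1

"what" is extracted from the object of "described".
Boundaries crossed, outermost first: [that] — 1 in total.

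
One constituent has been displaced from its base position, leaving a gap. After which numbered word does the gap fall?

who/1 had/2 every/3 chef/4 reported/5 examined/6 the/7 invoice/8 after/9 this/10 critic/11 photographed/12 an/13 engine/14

The displaced element is "who" (word 1).
It is linked across 1 clause boundary (Ø).
It functions as the subject of "examined", so the gap sits immediately after word 5 ("reported").
Base order: Every chef had reported who examined the invoice after this critic photographed an engine.

5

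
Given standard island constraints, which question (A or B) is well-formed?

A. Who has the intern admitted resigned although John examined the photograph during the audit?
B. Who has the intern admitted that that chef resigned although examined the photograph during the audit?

A

In B, the wh-phrase is extracted from inside an adjunct island (introduced by "although"), which blocks movement.
In A, the extraction path crosses only that-complement boundaries, which are transparent.
So A is grammatical.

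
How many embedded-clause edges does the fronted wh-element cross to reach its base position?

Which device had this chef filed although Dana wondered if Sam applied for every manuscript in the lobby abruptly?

"which device" originates inside the matrix clause — no clause boundary is crossed.

0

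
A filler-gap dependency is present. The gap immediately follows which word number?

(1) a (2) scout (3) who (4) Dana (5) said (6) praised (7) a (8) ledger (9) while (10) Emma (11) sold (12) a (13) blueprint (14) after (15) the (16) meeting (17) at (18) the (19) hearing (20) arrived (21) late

The displaced element is "a scout" (word 2).
It is linked across 1 clause boundary (Ø).
It functions as the subject of "praised", so the gap sits immediately after word 5 ("said").
Base order: Dana said a scout praised a ledger while Emma sold a blueprint after the meeting at the hearing.

5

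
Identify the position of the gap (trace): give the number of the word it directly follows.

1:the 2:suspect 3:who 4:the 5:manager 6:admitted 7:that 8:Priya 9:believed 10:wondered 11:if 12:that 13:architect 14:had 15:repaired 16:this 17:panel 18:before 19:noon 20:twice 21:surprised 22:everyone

9

The displaced element is "the suspect" (word 2).
It is linked across 2 clause boundaries (that → Ø).
It functions as the subject of "wondered", so the gap sits immediately after word 9 ("believed").
Base order: The manager admitted that Priya believed that the suspect wondered if that architect had repaired this panel before noon twice.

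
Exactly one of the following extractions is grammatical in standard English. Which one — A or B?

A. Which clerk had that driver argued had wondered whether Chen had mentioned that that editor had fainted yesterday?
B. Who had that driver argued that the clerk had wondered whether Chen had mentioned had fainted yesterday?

A

In B, the wh-phrase is extracted from inside a wh-island (introduced by "whether"), which blocks movement.
In A, the extraction path crosses only that-complement boundaries, which are transparent.
So A is grammatical.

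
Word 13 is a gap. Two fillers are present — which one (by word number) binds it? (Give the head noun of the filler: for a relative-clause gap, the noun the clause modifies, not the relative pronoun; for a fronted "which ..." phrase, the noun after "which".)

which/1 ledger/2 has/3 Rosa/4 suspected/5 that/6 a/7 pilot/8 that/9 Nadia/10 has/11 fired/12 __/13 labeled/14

8

The marked gap is inside the relative clause, the direct object of "fired".
Its filler is the head noun "pilot" (via "that"), at word 8.
(The other dependency links word 2 to a gap after word 14.)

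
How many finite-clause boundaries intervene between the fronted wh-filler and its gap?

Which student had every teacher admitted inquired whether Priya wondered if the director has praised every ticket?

1

"which student" is extracted from the subject of "inquired".
Boundaries crossed, outermost first: [Ø] — 1 in total.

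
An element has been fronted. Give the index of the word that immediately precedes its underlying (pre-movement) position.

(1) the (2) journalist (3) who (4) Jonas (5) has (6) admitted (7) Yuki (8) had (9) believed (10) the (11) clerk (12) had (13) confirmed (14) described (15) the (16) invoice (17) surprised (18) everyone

13

The displaced element is "the journalist" (word 2).
It is linked across 3 clause boundaries (Ø → Ø → Ø).
It functions as the subject of "described", so the gap sits immediately after word 13 ("confirmed").
Base order: Jonas has admitted Yuki had believed the clerk had confirmed that the journalist described the invoice.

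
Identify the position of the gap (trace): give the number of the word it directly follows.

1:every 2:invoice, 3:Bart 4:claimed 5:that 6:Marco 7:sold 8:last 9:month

7

The displaced element is "every invoice" (word 2).
It is linked across 1 clause boundary (that).
It functions as the direct object of "sold", so the gap sits immediately after word 7 ("sold").
Base order: Bart claimed that Marco sold every invoice last month.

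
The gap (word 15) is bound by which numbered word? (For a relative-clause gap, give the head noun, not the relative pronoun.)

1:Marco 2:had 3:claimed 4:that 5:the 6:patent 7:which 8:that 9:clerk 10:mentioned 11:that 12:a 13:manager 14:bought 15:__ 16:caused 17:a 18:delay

6

The gap at 15 is the object of "bought", inside a relative clause.
The relative pronoun is "which" (word 7); it is bound by the head noun immediately before it.
Its filler is the head noun "patent", at word 6.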